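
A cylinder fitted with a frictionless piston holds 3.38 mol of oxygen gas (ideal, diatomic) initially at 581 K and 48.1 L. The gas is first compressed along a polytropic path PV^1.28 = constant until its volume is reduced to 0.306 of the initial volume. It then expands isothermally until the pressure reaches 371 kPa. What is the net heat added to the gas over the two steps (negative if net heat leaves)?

25600 J

P₁ = nRT₁/V₁ = 3.38×8.314×581/48.1 = 339 kPa.
Step 1 — Polytropic n=1.28: T₂ = T₁(V₁/V₂)^(n−1) = 581×(3.27)^0.28 = 809 K; P₂ = P₁(V₁/V₂)^n = 1550 kPa.
W = (P₁V₁−P₂V₂)/(n−1) = (339×48.1−1550×14.7)/0.28 = -22900 J.
ΔU = nCvΔT = 3.38×20.8×(809−581) = 16000 J.
Q = ΔU + W = -6880 J.
State after step 1: P = 1550 kPa, V = 14.7 L, T = 809 K.
Step 2 — Isothermal: T stays 809 K; PV = const ⇒ V₂ = 61.3 L, P₂ = 371 kPa.
ΔU = 0 (ideal gas, T constant).
W = nRT ln(V₂/V₁) = 3.38×8.314×809×ln(4.17) = 32500 J.
Q = ΔU + W = 32500 J.
Net over both steps: W = 9530 J, Q = 25600 J, ΔU = 16000 J.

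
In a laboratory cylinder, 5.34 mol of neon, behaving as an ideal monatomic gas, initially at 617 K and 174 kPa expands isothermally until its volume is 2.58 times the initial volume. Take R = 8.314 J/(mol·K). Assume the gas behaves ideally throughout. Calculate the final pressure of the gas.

67.4 kPa

V₁ = nRT₁/P₁ = 5.34×8.314×617/174 = 157 L.
Isothermal: T stays 617 K; PV = const ⇒ V₂ = 406 L, P₂ = 67.4 kPa.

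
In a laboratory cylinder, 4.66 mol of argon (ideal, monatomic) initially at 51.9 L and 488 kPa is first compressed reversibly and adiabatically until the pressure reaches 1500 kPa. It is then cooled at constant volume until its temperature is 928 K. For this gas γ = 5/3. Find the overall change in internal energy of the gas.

15900 J

T₁ = P₁V₁/(nR) = 488×51.9/(4.66×8.314) = 654 K.
Step 1 — Adiabatic: T₂/T₁ = (P₂/P₁)^((γ−1)/γ) ⇒ T₂ = 654×(3.07)^0.400 = 1020 K; V₂ = 26.5 L.
ΔU = nCvΔT = 4.66×12.5×(1020−654) = 21500 J.
Q = 0 for an adiabatic process, so W = −ΔU = -21500 J.
State after step 1: P = 1500 kPa, V = 26.5 L, T = 1020 K.
Step 2 — Isochoric: V stays 26.5 L; P/T = const ⇒ T₂ = 928 K, P₂ = 1360 kPa.
W = 0 (no volume change).
ΔU = nCvΔT = 4.66×12.5×(928−1020) = -5600 J.
Q = ΔU = -5600 J.
Net over both steps: W = -21500 J, Q = -5600 J, ΔU = 15900 J.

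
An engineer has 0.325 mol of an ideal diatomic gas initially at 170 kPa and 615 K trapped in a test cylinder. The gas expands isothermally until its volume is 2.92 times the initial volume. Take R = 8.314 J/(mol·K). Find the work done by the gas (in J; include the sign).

V₁ = nRT₁/P₁ = 0.325×8.314×615/170 = 9.78 L.
Isothermal: T stays 615 K; PV = const ⇒ V₂ = 28.5 L, P₂ = 58.2 kPa.
W = nRT ln(V₂/V₁) = 0.325×8.314×615×ln(2.92) = 1780 J.

1780 J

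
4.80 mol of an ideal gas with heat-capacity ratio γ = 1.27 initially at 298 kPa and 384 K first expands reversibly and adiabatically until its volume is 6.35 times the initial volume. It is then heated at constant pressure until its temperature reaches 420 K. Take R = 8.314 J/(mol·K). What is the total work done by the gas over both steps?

29800 J

V₁ = nRT₁/P₁ = 4.80×8.314×384/298 = 51.4 L.
Step 1 — Adiabatic: TV^(γ−1) = const ⇒ T₂ = 384×(0.157)^0.270 = 233 K; PV^γ = const ⇒ P₂ = 28.5 kPa.
ΔU = nCvΔT = 4.80×30.8×(233−384) = -22300 J.
Q = 0 for an adiabatic process, so W = −ΔU = 22300 J.
State after step 1: P = 28.5 kPa, V = 327 L, T = 233 K.
Step 2 — Isobaric: P stays 28.5 kPa; V/T = const ⇒ T₂ = 420 K, V₂ = 588 L.
W = PΔV = 28.5×(588−327) kPa·L = 7460 J.
ΔU = nCvΔT = 4.80×30.8×(420−233) = 27600 J.
Q = ΔU + W = nCpΔT = 35100 J.
Net over both steps: W = 29800 J, Q = 35100 J, ΔU = 5320 J.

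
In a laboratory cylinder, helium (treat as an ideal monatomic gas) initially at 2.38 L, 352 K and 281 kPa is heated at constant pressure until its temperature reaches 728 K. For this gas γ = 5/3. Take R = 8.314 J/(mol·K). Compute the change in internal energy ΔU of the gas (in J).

1070 J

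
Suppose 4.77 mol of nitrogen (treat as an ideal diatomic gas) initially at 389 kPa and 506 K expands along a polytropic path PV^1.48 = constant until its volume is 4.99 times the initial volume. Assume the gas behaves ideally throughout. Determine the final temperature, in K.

V₁ = nRT₁/P₁ = 4.77×8.314×506/389 = 51.6 L.
Polytropic n=1.48: T₂ = T₁(V₁/V₂)^(n−1) = 506×(0.200)^0.48 = 234 K; P₂ = P₁(V₁/V₂)^n = 36.0 kPa.

234 K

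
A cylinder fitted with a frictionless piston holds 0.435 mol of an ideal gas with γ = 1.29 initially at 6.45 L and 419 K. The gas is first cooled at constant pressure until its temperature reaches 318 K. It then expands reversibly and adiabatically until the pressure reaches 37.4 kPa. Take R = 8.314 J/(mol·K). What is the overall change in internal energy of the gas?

-2600 J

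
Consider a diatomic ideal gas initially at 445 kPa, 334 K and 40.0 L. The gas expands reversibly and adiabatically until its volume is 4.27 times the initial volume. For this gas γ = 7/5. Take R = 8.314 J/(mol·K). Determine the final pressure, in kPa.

Adiabatic: TV^(γ−1) = const ⇒ T₂ = 334×(0.234)^0.400 = 187 K; PV^γ = const ⇒ P₂ = 58.3 kPa.

58.3 kPa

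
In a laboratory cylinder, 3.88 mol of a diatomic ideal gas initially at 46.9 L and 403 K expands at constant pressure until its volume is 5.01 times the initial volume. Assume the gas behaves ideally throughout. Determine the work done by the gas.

52100 J

P₁ = nRT₁/V₁ = 3.88×8.314×403/46.9 = 277 kPa.
Isobaric: P stays 277 kPa; V/T = const ⇒ T₂ = 2020 K, V₂ = 235 L.
W = PΔV = 277×(235−46.9) kPa·L = 52100 J.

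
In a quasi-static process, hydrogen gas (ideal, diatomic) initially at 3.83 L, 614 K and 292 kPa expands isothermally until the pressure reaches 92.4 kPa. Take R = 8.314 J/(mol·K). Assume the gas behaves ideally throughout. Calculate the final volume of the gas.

12.1 L

Isothermal: T stays 614 K; PV = const ⇒ V₂ = 12.1 L, P₂ = 92.4 kPa.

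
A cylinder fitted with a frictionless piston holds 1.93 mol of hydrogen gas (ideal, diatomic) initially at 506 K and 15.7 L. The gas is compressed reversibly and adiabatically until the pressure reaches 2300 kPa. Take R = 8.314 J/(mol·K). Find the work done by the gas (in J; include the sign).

-10800 J

P₁ = nRT₁/V₁ = 1.93×8.314×506/15.7 = 517 kPa.
Adiabatic: T₂/T₁ = (P₂/P₁)^((γ−1)/γ) ⇒ T₂ = 506×(4.45)^0.286 = 775 K; V₂ = 5.41 L.
ΔU = nCvΔT = 1.93×20.8×(775−506) = 10800 J.
Q = 0 for an adiabatic process, so W = −ΔU = -10800 J.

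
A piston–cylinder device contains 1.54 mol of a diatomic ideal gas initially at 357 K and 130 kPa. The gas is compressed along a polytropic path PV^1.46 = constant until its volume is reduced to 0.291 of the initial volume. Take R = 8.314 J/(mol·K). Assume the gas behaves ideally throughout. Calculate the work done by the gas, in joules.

-7600 J

V₁ = nRT₁/P₁ = 1.54×8.314×357/130 = 35.2 L.
Polytropic n=1.46: T₂ = T₁(V₁/V₂)^(n−1) = 357×(3.44)^0.46 = 630 K; P₂ = P₁(V₁/V₂)^n = 788 kPa.
W = (P₁V₁−P₂V₂)/(n−1) = (130×35.2−788×10.2)/0.46 = -7600 J.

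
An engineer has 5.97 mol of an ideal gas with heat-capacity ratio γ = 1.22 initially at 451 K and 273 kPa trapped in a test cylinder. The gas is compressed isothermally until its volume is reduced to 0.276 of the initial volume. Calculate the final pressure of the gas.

V₁ = nRT₁/P₁ = 5.97×8.314×451/273 = 82.0 L.
Isothermal: T stays 451 K; PV = const ⇒ V₂ = 22.6 L, P₂ = 989 kPa.

989 kPa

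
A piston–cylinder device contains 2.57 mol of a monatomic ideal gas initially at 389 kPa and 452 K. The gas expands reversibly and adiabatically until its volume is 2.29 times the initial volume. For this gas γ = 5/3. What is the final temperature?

260 K

V₁ = nRT₁/P₁ = 2.57×8.314×452/389 = 24.8 L.
Adiabatic: TV^(γ−1) = const ⇒ T₂ = 452×(0.437)^0.667 = 260 K; PV^γ = const ⇒ P₂ = 97.8 kPa.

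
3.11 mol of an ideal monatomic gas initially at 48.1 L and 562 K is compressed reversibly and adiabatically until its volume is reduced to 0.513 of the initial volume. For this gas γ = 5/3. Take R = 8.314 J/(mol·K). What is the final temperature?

P₁ = nRT₁/V₁ = 3.11×8.314×562/48.1 = 302 kPa.
Adiabatic: TV^(γ−1) = const ⇒ T₂ = 562×(1.95)^0.667 = 877 K; PV^γ = const ⇒ P₂ = 919 kPa.

877 K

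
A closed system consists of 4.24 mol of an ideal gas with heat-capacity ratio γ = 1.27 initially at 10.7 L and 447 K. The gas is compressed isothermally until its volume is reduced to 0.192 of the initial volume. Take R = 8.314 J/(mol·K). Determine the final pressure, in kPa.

P₁ = nRT₁/V₁ = 4.24×8.314×447/10.7 = 1470 kPa.
Isothermal: T stays 447 K; PV = const ⇒ V₂ = 2.05 L, P₂ = 7670 kPa.

7670 kPa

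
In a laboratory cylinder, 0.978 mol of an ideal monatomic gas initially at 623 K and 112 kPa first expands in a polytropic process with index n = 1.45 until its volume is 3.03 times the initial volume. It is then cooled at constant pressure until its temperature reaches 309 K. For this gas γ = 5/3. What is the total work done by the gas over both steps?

V₁ = nRT₁/P₁ = 0.978×8.314×623/112 = 45.2 L.
Step 1 — Polytropic n=1.45: T₂ = T₁(V₁/V₂)^(n−1) = 623×(0.330)^0.45 = 378 K; P₂ = P₁(V₁/V₂)^n = 22.4 kPa.
W = (P₁V₁−P₂V₂)/(n−1) = (112×45.2−22.4×137)/0.45 = 4420 J.
ΔU = nCvΔT = 0.978×12.5×(378−623) = -2980 J.
Q = ΔU + W = 1440 J.
State after step 1: P = 22.4 kPa, V = 137 L, T = 378 K.
Step 2 — Isobaric: P stays 22.4 kPa; V/T = const ⇒ T₂ = 309 K, V₂ = 112 L.
W = PΔV = 22.4×(112−137) kPa·L = -564 J.
ΔU = nCvΔT = 0.978×12.5×(309−378) = -845 J.
Q = ΔU + W = nCpΔT = -1410 J.
Net over both steps: W = 3860 J, Q = 28.2 J, ΔU = -3830 J.

3860 J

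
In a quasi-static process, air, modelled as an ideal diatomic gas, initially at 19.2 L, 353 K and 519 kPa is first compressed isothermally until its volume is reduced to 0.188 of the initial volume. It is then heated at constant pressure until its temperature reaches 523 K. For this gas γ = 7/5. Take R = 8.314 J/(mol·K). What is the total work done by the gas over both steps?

-11900 J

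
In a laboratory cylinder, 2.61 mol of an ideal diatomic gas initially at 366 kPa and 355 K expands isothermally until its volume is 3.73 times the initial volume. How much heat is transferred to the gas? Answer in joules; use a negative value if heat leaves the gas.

V₁ = nRT₁/P₁ = 2.61×8.314×355/366 = 21.0 L.
Isothermal: T stays 355 K; PV = const ⇒ V₂ = 78.5 L, P₂ = 98.1 kPa.
ΔU = 0 (ideal gas, T constant).
W = nRT ln(V₂/V₁) = 2.61×8.314×355×ln(3.73) = 10100 J.
Q = ΔU + W = 10100 J.

10100 J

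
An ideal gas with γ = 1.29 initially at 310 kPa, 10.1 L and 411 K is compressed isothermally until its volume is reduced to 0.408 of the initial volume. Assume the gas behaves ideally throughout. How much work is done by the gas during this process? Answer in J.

n = P₁V₁/(RT₁) = 310×10.1/(8.314×411) = 0.916 mol.
Isothermal: T stays 411 K; PV = const ⇒ V₂ = 4.12 L, P₂ = 760 kPa.
W = nRT ln(V₂/V₁) = 0.916×8.314×411×ln(0.408) = -2810 J.

-2810 J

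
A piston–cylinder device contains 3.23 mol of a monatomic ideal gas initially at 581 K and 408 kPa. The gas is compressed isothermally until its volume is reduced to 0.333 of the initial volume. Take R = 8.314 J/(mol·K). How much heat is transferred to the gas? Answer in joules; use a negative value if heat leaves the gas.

-17200 J

V₁ = nRT₁/P₁ = 3.23×8.314×581/408 = 38.2 L.
Isothermal: T stays 581 K; PV = const ⇒ V₂ = 12.7 L, P₂ = 1230 kPa.
ΔU = 0 (ideal gas, T constant).
W = nRT ln(V₂/V₁) = 3.23×8.314×581×ln(0.333) = -17200 J.
Q = ΔU + W = -17200 J.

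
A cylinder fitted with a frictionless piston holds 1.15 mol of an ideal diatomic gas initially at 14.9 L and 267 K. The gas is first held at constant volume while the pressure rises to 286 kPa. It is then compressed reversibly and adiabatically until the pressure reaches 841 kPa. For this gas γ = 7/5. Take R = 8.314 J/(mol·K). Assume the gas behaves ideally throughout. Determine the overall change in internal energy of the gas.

8120 J

P₁ = nRT₁/V₁ = 1.15×8.314×267/14.9 = 171 kPa.
Step 1 — Isochoric: V stays 14.9 L; P/T = const ⇒ T₂ = 446 K, P₂ = 286 kPa.
W = 0 (no volume change).
ΔU = nCvΔT = 1.15×20.8×(446−267) = 4270 J.
Q = ΔU = 4270 J.
State after step 1: P = 286 kPa, V = 14.9 L, T = 446 K.
Step 2 — Adiabatic: T₂/T₁ = (P₂/P₁)^((γ−1)/γ) ⇒ T₂ = 446×(2.94)^0.286 = 607 K; V₂ = 6.90 L.
ΔU = nCvΔT = 1.15×20.8×(607−446) = 3850 J.
Q = 0 for an adiabatic process, so W = −ΔU = -3850 J.
Net over both steps: W = -3850 J, Q = 4270 J, ΔU = 8120 J.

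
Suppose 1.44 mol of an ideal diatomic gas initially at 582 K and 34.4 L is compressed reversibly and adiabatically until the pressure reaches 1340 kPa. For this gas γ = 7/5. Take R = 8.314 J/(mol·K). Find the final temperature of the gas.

P₁ = nRT₁/V₁ = 1.44×8.314×582/34.4 = 203 kPa.
Adiabatic: T₂/T₁ = (P₂/P₁)^((γ−1)/γ) ⇒ T₂ = 582×(6.62)^0.286 = 999 K; V₂ = 8.92 L.

999 K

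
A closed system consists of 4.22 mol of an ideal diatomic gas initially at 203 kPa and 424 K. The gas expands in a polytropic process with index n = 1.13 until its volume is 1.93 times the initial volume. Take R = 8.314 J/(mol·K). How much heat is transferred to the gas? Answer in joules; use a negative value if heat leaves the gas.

V₁ = nRT₁/P₁ = 4.22×8.314×424/203 = 73.3 L.
Polytropic n=1.13: T₂ = T₁(V₁/V₂)^(n−1) = 424×(0.518)^0.13 = 389 K; P₂ = P₁(V₁/V₂)^n = 96.6 kPa.
W = (P₁V₁−P₂V₂)/(n−1) = (203×73.3−96.6×141)/0.13 = 9370 J.
ΔU = nCvΔT = 4.22×20.8×(389−424) = -3050 J.
Q = ΔU + W = 6330 J.

6330 J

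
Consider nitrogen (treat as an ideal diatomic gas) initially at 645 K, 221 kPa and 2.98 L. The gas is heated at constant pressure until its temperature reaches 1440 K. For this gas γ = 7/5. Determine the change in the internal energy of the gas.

n = P₁V₁/(RT₁) = 221×2.98/(8.314×645) = 0.123 mol.
Isobaric: P stays 221 kPa; V/T = const ⇒ T₂ = 1440 K, V₂ = 6.65 L.
For an ideal gas ΔU = nCvΔT with Cv = (5/2)R = 20.8 J/(mol·K).
ΔU = 0.123×20.8×(1440−645) = 2030 J.

2030 J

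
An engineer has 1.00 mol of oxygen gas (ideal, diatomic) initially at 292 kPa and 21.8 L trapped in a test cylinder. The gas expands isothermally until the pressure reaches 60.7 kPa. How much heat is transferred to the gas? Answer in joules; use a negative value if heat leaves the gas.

T₁ = P₁V₁/(nR) = 292×21.8/(1.00×8.314) = 766 K.
Isothermal: T stays 766 K; PV = const ⇒ V₂ = 105 L, P₂ = 60.7 kPa.
ΔU = 0 (ideal gas, T constant).
W = nRT ln(V₂/V₁) = 1.00×8.314×766×ln(4.81) = 10000 J.
Q = ΔU + W = 10000 J.

10000 J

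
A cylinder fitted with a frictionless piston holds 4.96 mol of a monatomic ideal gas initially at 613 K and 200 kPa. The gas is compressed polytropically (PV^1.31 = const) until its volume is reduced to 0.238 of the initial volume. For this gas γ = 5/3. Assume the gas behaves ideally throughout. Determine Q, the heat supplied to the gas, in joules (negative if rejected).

-24500 J

V₁ = nRT₁/P₁ = 4.96×8.314×613/200 = 126 L.
Polytropic n=1.31: T₂ = T₁(V₁/V₂)^(n−1) = 613×(4.20)^0.31 = 957 K; P₂ = P₁(V₁/V₂)^n = 1310 kPa.
W = (P₁V₁−P₂V₂)/(n−1) = (200×126−1310×30.1)/0.31 = -45700 J.
ΔU = nCvΔT = 4.96×12.5×(957−613) = 21300 J.
Q = ΔU + W = -24500 J.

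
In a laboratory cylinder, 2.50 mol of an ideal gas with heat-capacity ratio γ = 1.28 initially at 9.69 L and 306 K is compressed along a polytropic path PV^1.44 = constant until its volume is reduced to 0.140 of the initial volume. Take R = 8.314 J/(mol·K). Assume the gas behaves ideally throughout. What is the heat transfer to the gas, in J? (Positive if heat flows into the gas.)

P₁ = nRT₁/V₁ = 2.50×8.314×306/9.69 = 656 kPa.
Polytropic n=1.44: T₂ = T₁(V₁/V₂)^(n−1) = 306×(7.14)^0.44 = 727 K; P₂ = P₁(V₁/V₂)^n = 11100 kPa.
W = (P₁V₁−P₂V₂)/(n−1) = (656×9.69−11100×1.36)/0.44 = -19900 J.
ΔU = nCvΔT = 2.50×29.7×(727−306) = 31200 J.
Q = ΔU + W = 11400 J.

11400 J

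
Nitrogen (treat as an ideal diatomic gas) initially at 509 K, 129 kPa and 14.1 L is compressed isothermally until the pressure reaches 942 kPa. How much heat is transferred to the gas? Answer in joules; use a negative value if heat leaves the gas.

n = P₁V₁/(RT₁) = 129×14.1/(8.314×509) = 0.430 mol.
Isothermal: T stays 509 K; PV = const ⇒ V₂ = 1.93 L, P₂ = 942 kPa.
ΔU = 0 (ideal gas, T constant).
W = nRT ln(V₂/V₁) = 0.430×8.314×509×ln(0.137) = -3620 J.
Q = ΔU + W = -3620 J.

-3620 J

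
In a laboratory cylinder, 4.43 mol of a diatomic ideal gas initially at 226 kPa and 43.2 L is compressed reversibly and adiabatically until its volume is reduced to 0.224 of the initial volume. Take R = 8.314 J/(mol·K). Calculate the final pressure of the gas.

T₁ = P₁V₁/(nR) = 226×43.2/(4.43×8.314) = 265 K.
Adiabatic: TV^(γ−1) = const ⇒ T₂ = 265×(4.46)^0.400 = 482 K; PV^γ = const ⇒ P₂ = 1840 kPa.

1840 kPa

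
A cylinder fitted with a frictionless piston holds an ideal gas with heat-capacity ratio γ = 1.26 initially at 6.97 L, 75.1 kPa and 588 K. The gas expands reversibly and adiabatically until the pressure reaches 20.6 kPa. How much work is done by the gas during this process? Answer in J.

472 J

n = P₁V₁/(RT₁) = 75.1×6.97/(8.314×588) = 0.107 mol.
Adiabatic: T₂/T₁ = (P₂/P₁)^((γ−1)/γ) ⇒ T₂ = 588×(0.274)^0.206 = 450 K; V₂ = 19.5 L.
ΔU = nCvΔT = 0.107×32.0×(450−588) = -472 J.
Q = 0 for an adiabatic process, so W = −ΔU = 472 J.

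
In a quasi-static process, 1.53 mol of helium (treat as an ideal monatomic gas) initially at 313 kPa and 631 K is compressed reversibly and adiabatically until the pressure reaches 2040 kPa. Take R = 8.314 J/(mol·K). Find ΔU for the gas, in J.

13400 J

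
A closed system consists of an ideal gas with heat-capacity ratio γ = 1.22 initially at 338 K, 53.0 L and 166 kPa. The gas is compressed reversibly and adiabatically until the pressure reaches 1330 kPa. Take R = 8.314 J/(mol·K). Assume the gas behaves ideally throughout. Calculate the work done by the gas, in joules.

-18200 J

n = P₁V₁/(RT₁) = 166×53.0/(8.314×338) = 3.13 mol.
Adiabatic: T₂/T₁ = (P₂/P₁)^((γ−1)/γ) ⇒ T₂ = 338×(8.01)^0.180 = 492 K; V₂ = 9.63 L.
ΔU = nCvΔT = 3.13×37.8×(492−338) = 18200 J.
Q = 0 for an adiabatic process, so W = −ΔU = -18200 J.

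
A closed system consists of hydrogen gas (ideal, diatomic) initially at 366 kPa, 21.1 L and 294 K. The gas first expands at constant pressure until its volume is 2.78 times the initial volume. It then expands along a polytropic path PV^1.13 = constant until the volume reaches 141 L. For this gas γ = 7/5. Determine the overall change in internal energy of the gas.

28600 J

n = P₁V₁/(RT₁) = 366×21.1/(8.314×294) = 3.16 mol.
Step 1 — Isobaric: P stays 366 kPa; V/T = const ⇒ T₂ = 817 K, V₂ = 58.7 L.
W = PΔV = 366×(58.7−21.1) kPa·L = 13700 J.
ΔU = nCvΔT = 3.16×20.8×(817−294) = 34400 J.
Q = ΔU + W = nCpΔT = 48100 J.
State after step 1: P = 366 kPa, V = 58.7 L, T = 817 K.
Step 2 — Polytropic n=1.13: T₂ = T₁(V₁/V₂)^(n−1) = 817×(0.416)^0.13 = 729 K; P₂ = P₁(V₁/V₂)^n = 136 kPa.
W = (P₁V₁−P₂V₂)/(n−1) = (366×58.7−136×141)/0.13 = 17800 J.
ΔU = nCvΔT = 3.16×20.8×(729−817) = -5780 J.
Q = ΔU + W = 12000 J.
Net over both steps: W = 31500 J, Q = 60100 J, ΔU = 28600 J.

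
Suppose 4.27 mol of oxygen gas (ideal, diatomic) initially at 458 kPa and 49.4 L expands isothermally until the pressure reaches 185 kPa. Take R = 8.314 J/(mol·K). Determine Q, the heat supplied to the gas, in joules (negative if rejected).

20500 J

T₁ = P₁V₁/(nR) = 458×49.4/(4.27×8.314) = 637 K.
Isothermal: T stays 637 K; PV = const ⇒ V₂ = 122 L, P₂ = 185 kPa.
ΔU = 0 (ideal gas, T constant).
W = nRT ln(V₂/V₁) = 4.27×8.314×637×ln(2.48) = 20500 J.
Q = ΔU + W = 20500 J.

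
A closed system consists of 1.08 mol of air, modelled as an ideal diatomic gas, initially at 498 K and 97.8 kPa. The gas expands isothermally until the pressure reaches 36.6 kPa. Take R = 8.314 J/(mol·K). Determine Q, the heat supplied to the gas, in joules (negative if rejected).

4400 J

V₁ = nRT₁/P₁ = 1.08×8.314×498/97.8 = 45.7 L.
Isothermal: T stays 498 K; PV = const ⇒ V₂ = 122 L, P₂ = 36.6 kPa.
ΔU = 0 (ideal gas, T constant).
W = nRT ln(V₂/V₁) = 1.08×8.314×498×ln(2.67) = 4400 J.
Q = ΔU + W = 4400 J.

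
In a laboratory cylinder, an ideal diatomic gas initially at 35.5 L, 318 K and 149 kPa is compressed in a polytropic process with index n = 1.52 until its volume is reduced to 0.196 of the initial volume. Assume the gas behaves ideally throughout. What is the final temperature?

Polytropic n=1.52: T₂ = T₁(V₁/V₂)^(n−1) = 318×(5.10)^0.52 = 742 K; P₂ = P₁(V₁/V₂)^n = 1770 kPa.

742 K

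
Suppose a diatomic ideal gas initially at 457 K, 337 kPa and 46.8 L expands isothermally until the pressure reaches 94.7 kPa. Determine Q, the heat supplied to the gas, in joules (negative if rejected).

20000 J

n = P₁V₁/(RT₁) = 337×46.8/(8.314×457) = 4.15 mol.
Isothermal: T stays 457 K; PV = const ⇒ V₂ = 167 L, P₂ = 94.7 kPa.
ΔU = 0 (ideal gas, T constant).
W = nRT ln(V₂/V₁) = 4.15×8.314×457×ln(3.56) = 20000 J.
Q = ΔU + W = 20000 J.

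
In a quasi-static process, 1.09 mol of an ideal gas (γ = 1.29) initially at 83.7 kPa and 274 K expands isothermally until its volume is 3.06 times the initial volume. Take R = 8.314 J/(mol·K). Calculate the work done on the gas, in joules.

-2780 J

V₁ = nRT₁/P₁ = 1.09×8.314×274/83.7 = 29.7 L.
Isothermal: T stays 274 K; PV = const ⇒ V₂ = 90.8 L, P₂ = 27.4 kPa.
W = nRT ln(V₂/V₁) = 1.09×8.314×274×ln(3.06) = 2780 J.
Work done on the gas = −W_by = -2780 J.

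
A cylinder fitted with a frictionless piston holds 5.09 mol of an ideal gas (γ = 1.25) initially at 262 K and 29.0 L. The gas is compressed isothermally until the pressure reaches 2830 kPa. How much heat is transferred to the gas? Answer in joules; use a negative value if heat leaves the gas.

-22200 J

P₁ = nRT₁/V₁ = 5.09×8.314×262/29.0 = 382 kPa.
Isothermal: T stays 262 K; PV = const ⇒ V₂ = 3.92 L, P₂ = 2830 kPa.
ΔU = 0 (ideal gas, T constant).
W = nRT ln(V₂/V₁) = 5.09×8.314×262×ln(0.135) = -22200 J.
Q = ΔU + W = -22200 J.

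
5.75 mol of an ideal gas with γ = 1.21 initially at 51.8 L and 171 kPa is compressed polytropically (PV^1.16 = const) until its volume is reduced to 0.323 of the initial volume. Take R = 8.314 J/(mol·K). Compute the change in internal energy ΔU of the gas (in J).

8360 J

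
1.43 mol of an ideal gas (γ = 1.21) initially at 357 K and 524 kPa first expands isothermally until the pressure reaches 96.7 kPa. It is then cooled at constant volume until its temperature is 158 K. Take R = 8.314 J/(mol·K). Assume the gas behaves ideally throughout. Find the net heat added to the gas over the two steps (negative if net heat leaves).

V₁ = nRT₁/P₁ = 1.43×8.314×357/524 = 8.10 L.
Step 1 — Isothermal: T stays 357 K; PV = const ⇒ V₂ = 43.9 L, P₂ = 96.7 kPa.
ΔU = 0 (ideal gas, T constant).
W = nRT ln(V₂/V₁) = 1.43×8.314×357×ln(5.42) = 7170 J.
Q = ΔU + W = 7170 J.
State after step 1: P = 96.7 kPa, V = 43.9 L, T = 357 K.
Step 2 — Isochoric: V stays 43.9 L; P/T = const ⇒ T₂ = 158 K, P₂ = 42.8 kPa.
W = 0 (no volume change).
ΔU = nCvΔT = 1.43×39.6×(158−357) = -11300 J.
Q = ΔU = -11300 J.
Net over both steps: W = 7170 J, Q = -4090 J, ΔU = -11300 J.

-4090 J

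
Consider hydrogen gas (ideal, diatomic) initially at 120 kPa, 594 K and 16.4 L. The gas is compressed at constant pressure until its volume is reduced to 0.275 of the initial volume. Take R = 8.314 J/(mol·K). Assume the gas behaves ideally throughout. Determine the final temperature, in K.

Isobaric: P stays 120 kPa; V/T = const ⇒ T₂ = 163 K, V₂ = 4.51 L.

163 K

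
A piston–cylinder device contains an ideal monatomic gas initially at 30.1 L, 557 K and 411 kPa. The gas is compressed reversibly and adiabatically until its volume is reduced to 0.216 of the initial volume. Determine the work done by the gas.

-33000 J

n = P₁V₁/(RT₁) = 411×30.1/(8.314×557) = 2.67 mol.
Adiabatic: TV^(γ−1) = const ⇒ T₂ = 557×(4.63)^0.667 = 1550 K; PV^γ = const ⇒ P₂ = 5290 kPa.
ΔU = nCvΔT = 2.67×12.5×(1550−557) = 33000 J.
Q = 0 for an adiabatic process, so W = −ΔU = -33000 J.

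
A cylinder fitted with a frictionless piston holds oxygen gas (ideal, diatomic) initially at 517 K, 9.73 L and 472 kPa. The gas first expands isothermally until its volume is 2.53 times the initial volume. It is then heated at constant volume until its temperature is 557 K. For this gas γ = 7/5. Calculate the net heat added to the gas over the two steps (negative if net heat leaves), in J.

5150 J

n = P₁V₁/(RT₁) = 472×9.73/(8.314×517) = 1.07 mol.
Step 1 — Isothermal: T stays 517 K; PV = const ⇒ V₂ = 24.6 L, P₂ = 187 kPa.
ΔU = 0 (ideal gas, T constant).
W = nRT ln(V₂/V₁) = 1.07×8.314×517×ln(2.53) = 4260 J.
Q = ΔU + W = 4260 J.
State after step 1: P = 187 kPa, V = 24.6 L, T = 517 K.
Step 2 — Isochoric: V stays 24.6 L; P/T = const ⇒ T₂ = 557 K, P₂ = 201 kPa.
W = 0 (no volume change).
ΔU = nCvΔT = 1.07×20.8×(557−517) = 888 J.
Q = ΔU = 888 J.
Net over both steps: W = 4260 J, Q = 5150 J, ΔU = 888 J.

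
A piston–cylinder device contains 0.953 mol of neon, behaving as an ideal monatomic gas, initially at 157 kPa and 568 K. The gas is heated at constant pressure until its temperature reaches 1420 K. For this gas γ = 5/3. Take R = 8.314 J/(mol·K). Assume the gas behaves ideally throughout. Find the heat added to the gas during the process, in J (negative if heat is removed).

16900 J

V₁ = nRT₁/P₁ = 0.953×8.314×568/157 = 28.7 L.
Isobaric: P stays 157 kPa; V/T = const ⇒ T₂ = 1420 K, V₂ = 71.7 L.
W = PΔV = 157×(71.7−28.7) kPa·L = 6750 J.
ΔU = nCvΔT = 0.953×12.5×(1420−568) = 10100 J.
Q = ΔU + W = nCpΔT = 16900 J.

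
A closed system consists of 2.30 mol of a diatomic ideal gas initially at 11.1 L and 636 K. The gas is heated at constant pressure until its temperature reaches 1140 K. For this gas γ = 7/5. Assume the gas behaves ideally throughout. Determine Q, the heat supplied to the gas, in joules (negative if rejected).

33700 J

P₁ = nRT₁/V₁ = 2.30×8.314×636/11.1 = 1100 kPa.
Isobaric: P stays 1100 kPa; V/T = const ⇒ T₂ = 1140 K, V₂ = 19.9 L.
W = PΔV = 1100×(19.9−11.1) kPa·L = 9640 J.
ΔU = nCvΔT = 2.30×20.8×(1140−636) = 24100 J.
Q = ΔU + W = nCpΔT = 33700 J.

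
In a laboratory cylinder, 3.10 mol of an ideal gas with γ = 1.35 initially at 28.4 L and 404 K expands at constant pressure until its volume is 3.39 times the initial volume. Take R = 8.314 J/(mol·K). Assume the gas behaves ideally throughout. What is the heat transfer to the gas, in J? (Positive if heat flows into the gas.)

96000 J

P₁ = nRT₁/V₁ = 3.10×8.314×404/28.4 = 367 kPa.
Isobaric: P stays 367 kPa; V/T = const ⇒ T₂ = 1370 K, V₂ = 96.3 L.
W = PΔV = 367×(96.3−28.4) kPa·L = 24900 J.
ΔU = nCvΔT = 3.10×23.8×(1370−404) = 71100 J.
Q = ΔU + W = nCpΔT = 96000 J.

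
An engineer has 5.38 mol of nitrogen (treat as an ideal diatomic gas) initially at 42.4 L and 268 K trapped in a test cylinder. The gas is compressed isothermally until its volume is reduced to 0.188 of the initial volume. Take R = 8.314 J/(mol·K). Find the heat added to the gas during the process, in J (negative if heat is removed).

P₁ = nRT₁/V₁ = 5.38×8.314×268/42.4 = 283 kPa.
Isothermal: T stays 268 K; PV = const ⇒ V₂ = 7.97 L, P₂ = 1500 kPa.
ΔU = 0 (ideal gas, T constant).
W = nRT ln(V₂/V₁) = 5.38×8.314×268×ln(0.188) = -20000 J.
Q = ΔU + W = -20000 J.

-20000 J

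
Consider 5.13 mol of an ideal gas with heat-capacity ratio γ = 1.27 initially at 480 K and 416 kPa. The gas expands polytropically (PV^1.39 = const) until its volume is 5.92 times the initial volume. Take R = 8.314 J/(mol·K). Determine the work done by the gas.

V₁ = nRT₁/P₁ = 5.13×8.314×480/416 = 49.2 L.
Polytropic n=1.39: T₂ = T₁(V₁/V₂)^(n−1) = 480×(0.169)^0.39 = 240 K; P₂ = P₁(V₁/V₂)^n = 35.1 kPa.
W = (P₁V₁−P₂V₂)/(n−1) = (416×49.2−35.1×291)/0.39 = 26300 J.

26300 J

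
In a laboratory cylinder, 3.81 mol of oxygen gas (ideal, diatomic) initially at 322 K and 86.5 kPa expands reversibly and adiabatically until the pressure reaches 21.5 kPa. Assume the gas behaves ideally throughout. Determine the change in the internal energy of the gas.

V₁ = nRT₁/P₁ = 3.81×8.314×322/86.5 = 118 L.
Adiabatic: T₂/T₁ = (P₂/P₁)^((γ−1)/γ) ⇒ T₂ = 322×(0.249)^0.286 = 216 K; V₂ = 319 L.
For an ideal gas ΔU = nCvΔT with Cv = (5/2)R = 20.8 J/(mol·K).
ΔU = 3.81×20.8×(216−322) = -8370 J.

-8370 J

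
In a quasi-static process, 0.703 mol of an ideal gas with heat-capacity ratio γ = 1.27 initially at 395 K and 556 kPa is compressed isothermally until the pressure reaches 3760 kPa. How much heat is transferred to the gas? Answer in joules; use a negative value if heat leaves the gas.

V₁ = nRT₁/P₁ = 0.703×8.314×395/556 = 4.15 L.
Isothermal: T stays 395 K; PV = const ⇒ V₂ = 0.614 L, P₂ = 3760 kPa.
ΔU = 0 (ideal gas, T constant).
W = nRT ln(V₂/V₁) = 0.703×8.314×395×ln(0.148) = -4410 J.
Q = ΔU + W = -4410 J.

-4410 J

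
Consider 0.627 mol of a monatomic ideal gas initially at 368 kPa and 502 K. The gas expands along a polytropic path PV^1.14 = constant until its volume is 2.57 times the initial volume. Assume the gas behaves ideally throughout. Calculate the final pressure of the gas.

V₁ = nRT₁/P₁ = 0.627×8.314×502/368 = 7.11 L.
Polytropic n=1.14: T₂ = T₁(V₁/V₂)^(n−1) = 502×(0.389)^0.14 = 440 K; P₂ = P₁(V₁/V₂)^n = 125 kPa.

125 kPa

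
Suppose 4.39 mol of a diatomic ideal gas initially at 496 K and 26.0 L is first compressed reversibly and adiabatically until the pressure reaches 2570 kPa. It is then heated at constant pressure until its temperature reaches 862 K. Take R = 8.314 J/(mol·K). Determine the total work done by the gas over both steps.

-15300 J

P₁ = nRT₁/V₁ = 4.39×8.314×496/26.0 = 696 kPa.
Step 1 — Adiabatic: T₂/T₁ = (P₂/P₁)^((γ−1)/γ) ⇒ T₂ = 496×(3.69)^0.286 = 720 K; V₂ = 10.2 L.
ΔU = nCvΔT = 4.39×20.8×(720−496) = 20500 J.
Q = 0 for an adiabatic process, so W = −ΔU = -20500 J.
State after step 1: P = 2570 kPa, V = 10.2 L, T = 720 K.
Step 2 — Isobaric: P stays 2570 kPa; V/T = const ⇒ T₂ = 862 K, V₂ = 12.2 L.
W = PΔV = 2570×(12.2−10.2) kPa·L = 5170 J.
ΔU = nCvΔT = 4.39×20.8×(862−720) = 12900 J.
Q = ΔU + W = nCpΔT = 18100 J.
Net over both steps: W = -15300 J, Q = 18100 J, ΔU = 33400 J.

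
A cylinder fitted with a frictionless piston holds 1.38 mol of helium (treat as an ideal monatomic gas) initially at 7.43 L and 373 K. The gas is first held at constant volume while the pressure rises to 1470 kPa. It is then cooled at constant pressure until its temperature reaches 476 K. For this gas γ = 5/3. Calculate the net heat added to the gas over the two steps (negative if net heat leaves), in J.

P₁ = nRT₁/V₁ = 1.38×8.314×373/7.43 = 576 kPa.
Step 1 — Isochoric: V stays 7.43 L; P/T = const ⇒ T₂ = 952 K, P₂ = 1470 kPa.
W = 0 (no volume change).
ΔU = nCvΔT = 1.38×12.5×(952−373) = 9960 J.
Q = ΔU = 9960 J.
State after step 1: P = 1470 kPa, V = 7.43 L, T = 952 K.
Step 2 — Isobaric: P stays 1470 kPa; V/T = const ⇒ T₂ = 476 K, V₂ = 3.72 L.
W = PΔV = 1470×(3.72−7.43) kPa·L = -5460 J.
ΔU = nCvΔT = 1.38×12.5×(476−952) = -8190 J.
Q = ΔU + W = nCpΔT = -13700 J.
Net over both steps: W = -5460 J, Q = -3690 J, ΔU = 1770 J.

-3690 J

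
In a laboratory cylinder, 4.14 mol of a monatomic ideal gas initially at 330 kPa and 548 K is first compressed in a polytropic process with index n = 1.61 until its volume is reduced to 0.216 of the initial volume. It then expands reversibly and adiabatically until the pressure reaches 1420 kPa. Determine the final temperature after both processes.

933 K

V₁ = nRT₁/P₁ = 4.14×8.314×548/330 = 57.2 L.
Step 1 — Polytropic n=1.61: T₂ = T₁(V₁/V₂)^(n−1) = 548×(4.63)^0.61 = 1400 K; P₂ = P₁(V₁/V₂)^n = 3890 kPa.
W = (P₁V₁−P₂V₂)/(n−1) = (330×57.2−3890×12.3)/0.61 = -47800 J.
ΔU = nCvΔT = 4.14×12.5×(1400−548) = 43800 J.
Q = ΔU + W = -4070 J.
State after step 1: P = 3890 kPa, V = 12.3 L, T = 1400 K.
Step 2 — Adiabatic: T₂/T₁ = (P₂/P₁)^((γ−1)/γ) ⇒ T₂ = 1400×(0.365)^0.400 = 933 K; V₂ = 22.6 L.
ΔU = nCvΔT = 4.14×12.5×(933−1400) = -23900 J.
Q = 0 for an adiabatic process, so W = −ΔU = 23900 J.
Net over both steps: W = -23900 J, Q = -4070 J, ΔU = 19900 J.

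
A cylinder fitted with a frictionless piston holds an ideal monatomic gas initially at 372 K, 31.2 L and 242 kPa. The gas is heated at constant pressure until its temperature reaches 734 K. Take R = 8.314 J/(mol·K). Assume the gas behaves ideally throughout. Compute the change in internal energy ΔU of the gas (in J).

11000 J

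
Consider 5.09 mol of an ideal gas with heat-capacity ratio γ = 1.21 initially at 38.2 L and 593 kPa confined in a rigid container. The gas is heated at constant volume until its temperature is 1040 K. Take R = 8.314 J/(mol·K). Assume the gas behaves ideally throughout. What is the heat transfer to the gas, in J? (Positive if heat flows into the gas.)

102000 J

T₁ = P₁V₁/(nR) = 593×38.2/(5.09×8.314) = 535 K.
Isochoric: V stays 38.2 L; P/T = const ⇒ T₂ = 1040 K, P₂ = 1150 kPa.
W = 0 (no volume change).
ΔU = nCvΔT = 5.09×39.6×(1040−535) = 102000 J.
Q = ΔU = 102000 J.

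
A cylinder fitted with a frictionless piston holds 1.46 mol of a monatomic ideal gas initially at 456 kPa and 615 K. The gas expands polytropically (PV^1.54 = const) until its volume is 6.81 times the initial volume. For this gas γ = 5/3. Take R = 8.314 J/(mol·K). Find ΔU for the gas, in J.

V₁ = nRT₁/P₁ = 1.46×8.314×615/456 = 16.4 L.
Polytropic n=1.54: T₂ = T₁(V₁/V₂)^(n−1) = 615×(0.147)^0.54 = 218 K; P₂ = P₁(V₁/V₂)^n = 23.8 kPa.
For an ideal gas ΔU = nCvΔT with Cv = (3/2)R = 12.5 J/(mol·K).
ΔU = 1.46×12.5×(218−615) = -7220 J.

-7220 J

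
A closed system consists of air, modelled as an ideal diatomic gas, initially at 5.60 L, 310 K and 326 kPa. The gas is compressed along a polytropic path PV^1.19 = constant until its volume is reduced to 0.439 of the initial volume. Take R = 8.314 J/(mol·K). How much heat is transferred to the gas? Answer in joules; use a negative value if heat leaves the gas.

n = P₁V₁/(RT₁) = 326×5.60/(8.314×310) = 0.708 mol.
Polytropic n=1.19: T₂ = T₁(V₁/V₂)^(n−1) = 310×(2.28)^0.19 = 362 K; P₂ = P₁(V₁/V₂)^n = 868 kPa.
W = (P₁V₁−P₂V₂)/(n−1) = (326×5.60−868×2.46)/0.19 = -1630 J.
ΔU = nCvΔT = 0.708×20.8×(362−310) = 773 J.
Q = ΔU + W = -854 J.

-854 J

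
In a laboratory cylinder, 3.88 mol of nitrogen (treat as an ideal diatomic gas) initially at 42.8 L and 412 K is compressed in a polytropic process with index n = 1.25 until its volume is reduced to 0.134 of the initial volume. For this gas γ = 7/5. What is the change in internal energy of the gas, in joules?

P₁ = nRT₁/V₁ = 3.88×8.314×412/42.8 = 311 kPa.
Polytropic n=1.25: T₂ = T₁(V₁/V₂)^(n−1) = 412×(7.46)^0.25 = 681 K; P₂ = P₁(V₁/V₂)^n = 3830 kPa.
For an ideal gas ΔU = nCvΔT with Cv = (5/2)R = 20.8 J/(mol·K).
ΔU = 3.88×20.8×(681−412) = 21700 J.

21700 J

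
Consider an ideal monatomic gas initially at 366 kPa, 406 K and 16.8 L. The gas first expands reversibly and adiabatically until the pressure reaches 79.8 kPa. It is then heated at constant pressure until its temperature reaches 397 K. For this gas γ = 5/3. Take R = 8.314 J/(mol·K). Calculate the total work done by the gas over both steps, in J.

6880 J

n = P₁V₁/(RT₁) = 366×16.8/(8.314×406) = 1.82 mol.
Step 1 — Adiabatic: T₂/T₁ = (P₂/P₁)^((γ−1)/γ) ⇒ T₂ = 406×(0.218)^0.400 = 221 K; V₂ = 41.9 L.
ΔU = nCvΔT = 1.82×12.5×(221−406) = -4210 J.
Q = 0 for an adiabatic process, so W = −ΔU = 4210 J.
State after step 1: P = 79.8 kPa, V = 41.9 L, T = 221 K.
Step 2 — Isobaric: P stays 79.8 kPa; V/T = const ⇒ T₂ = 397 K, V₂ = 75.3 L.
W = PΔV = 79.8×(75.3−41.9) kPa·L = 2670 J.
ΔU = nCvΔT = 1.82×12.5×(397−221) = 4000 J.
Q = ΔU + W = nCpΔT = 6670 J.
Net over both steps: W = 6880 J, Q = 6670 J, ΔU = -204 J.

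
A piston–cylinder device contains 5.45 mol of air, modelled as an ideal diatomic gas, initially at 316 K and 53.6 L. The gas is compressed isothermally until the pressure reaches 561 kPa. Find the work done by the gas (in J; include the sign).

-10600 J

P₁ = nRT₁/V₁ = 5.45×8.314×316/53.6 = 267 kPa.
Isothermal: T stays 316 K; PV = const ⇒ V₂ = 25.5 L, P₂ = 561 kPa.
W = nRT ln(V₂/V₁) = 5.45×8.314×316×ln(0.476) = -10600 J.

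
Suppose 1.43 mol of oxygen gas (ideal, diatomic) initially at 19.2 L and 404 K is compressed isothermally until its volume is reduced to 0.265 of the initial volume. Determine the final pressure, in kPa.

P₁ = nRT₁/V₁ = 1.43×8.314×404/19.2 = 250 kPa.
Isothermal: T stays 404 K; PV = const ⇒ V₂ = 5.09 L, P₂ = 944 kPa.

944 kPa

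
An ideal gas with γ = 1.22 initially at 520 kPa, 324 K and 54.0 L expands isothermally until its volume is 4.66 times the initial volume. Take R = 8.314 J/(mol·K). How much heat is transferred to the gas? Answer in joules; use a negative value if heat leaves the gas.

n = P₁V₁/(RT₁) = 520×54.0/(8.314×324) = 10.4 mol.
Isothermal: T stays 324 K; PV = const ⇒ V₂ = 252 L, P₂ = 112 kPa.
ΔU = 0 (ideal gas, T constant).
W = nRT ln(V₂/V₁) = 10.4×8.314×324×ln(4.66) = 43200 J.
Q = ΔU + W = 43200 J.

43200 J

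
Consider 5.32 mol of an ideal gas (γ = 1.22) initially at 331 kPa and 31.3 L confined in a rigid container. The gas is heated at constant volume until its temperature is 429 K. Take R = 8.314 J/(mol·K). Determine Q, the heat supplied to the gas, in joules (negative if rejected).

T₁ = P₁V₁/(nR) = 331×31.3/(5.32×8.314) = 234 K.
Isochoric: V stays 31.3 L; P/T = const ⇒ T₂ = 429 K, P₂ = 606 kPa.
W = 0 (no volume change).
ΔU = nCvΔT = 5.32×37.8×(429−234) = 39200 J.
Q = ΔU = 39200 J.

39200 J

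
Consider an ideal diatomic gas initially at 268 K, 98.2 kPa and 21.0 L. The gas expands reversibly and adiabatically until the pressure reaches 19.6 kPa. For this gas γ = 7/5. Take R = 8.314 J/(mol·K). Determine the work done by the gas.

1900 J

n = P₁V₁/(RT₁) = 98.2×21.0/(8.314×268) = 0.926 mol.
Adiabatic: T₂/T₁ = (P₂/P₁)^((γ−1)/γ) ⇒ T₂ = 268×(0.200)^0.286 = 169 K; V₂ = 66.4 L.
ΔU = nCvΔT = 0.926×20.8×(169−268) = -1900 J.
Q = 0 for an adiabatic process, so W = −ΔU = 1900 J.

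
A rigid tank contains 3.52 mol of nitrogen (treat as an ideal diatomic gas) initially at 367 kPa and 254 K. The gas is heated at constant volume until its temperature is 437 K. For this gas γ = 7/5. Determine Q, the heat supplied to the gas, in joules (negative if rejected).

V₁ = nRT₁/P₁ = 3.52×8.314×254/367 = 20.3 L.
Isochoric: V stays 20.3 L; P/T = const ⇒ T₂ = 437 K, P₂ = 631 kPa.
W = 0 (no volume change).
ΔU = nCvΔT = 3.52×20.8×(437−254) = 13400 J.
Q = ΔU = 13400 J.

13400 J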